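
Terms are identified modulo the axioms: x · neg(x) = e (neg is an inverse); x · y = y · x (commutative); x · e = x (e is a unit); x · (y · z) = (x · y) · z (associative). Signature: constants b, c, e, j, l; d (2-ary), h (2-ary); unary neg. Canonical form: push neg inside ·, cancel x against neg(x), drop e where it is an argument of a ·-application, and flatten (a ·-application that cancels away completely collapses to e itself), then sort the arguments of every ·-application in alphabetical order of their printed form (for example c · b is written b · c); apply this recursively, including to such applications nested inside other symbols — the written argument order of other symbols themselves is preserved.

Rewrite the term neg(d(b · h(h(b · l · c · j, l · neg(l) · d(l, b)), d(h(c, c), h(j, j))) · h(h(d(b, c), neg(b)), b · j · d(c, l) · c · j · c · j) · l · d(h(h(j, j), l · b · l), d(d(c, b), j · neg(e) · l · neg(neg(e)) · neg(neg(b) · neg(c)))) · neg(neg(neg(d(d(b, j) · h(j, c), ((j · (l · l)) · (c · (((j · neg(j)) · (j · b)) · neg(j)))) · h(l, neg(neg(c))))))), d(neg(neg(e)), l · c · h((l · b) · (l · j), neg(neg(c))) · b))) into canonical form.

Push neg inside:  distribute neg over · and collapse double neg
Collect:  neg(d(b · d(h(h(j, j), b · l · l), d(d(c, b), b · c · j · l)) · h(h(b · c · j · l, d(l, b)), d(h(c, c), h(j, j))) · h(h(d(b, c), neg(b)), b · c · c · d(c, l) · j · j · j) · l · neg(d(d(b, j) · h(j, c), b · c · h(l, c) · j · l · l)), d(e, b · c · h(b · j · l · l, c) · l)))

Answer: neg(d(b · d(h(h(j, j), b · l · l), d(d(c, b), b · c · j · l)) · h(h(b · c · j · l, d(l, b)), d(h(c, c), h(j, j))) · h(h(d(b, c), neg(b)), b · c · c · d(c, l) · j · j · j) · l · neg(d(d(b, j) · h(j, c), b · c · h(l, c) · j · l · l)), d(e, b · c · h(b · j · l · l, c) · l)))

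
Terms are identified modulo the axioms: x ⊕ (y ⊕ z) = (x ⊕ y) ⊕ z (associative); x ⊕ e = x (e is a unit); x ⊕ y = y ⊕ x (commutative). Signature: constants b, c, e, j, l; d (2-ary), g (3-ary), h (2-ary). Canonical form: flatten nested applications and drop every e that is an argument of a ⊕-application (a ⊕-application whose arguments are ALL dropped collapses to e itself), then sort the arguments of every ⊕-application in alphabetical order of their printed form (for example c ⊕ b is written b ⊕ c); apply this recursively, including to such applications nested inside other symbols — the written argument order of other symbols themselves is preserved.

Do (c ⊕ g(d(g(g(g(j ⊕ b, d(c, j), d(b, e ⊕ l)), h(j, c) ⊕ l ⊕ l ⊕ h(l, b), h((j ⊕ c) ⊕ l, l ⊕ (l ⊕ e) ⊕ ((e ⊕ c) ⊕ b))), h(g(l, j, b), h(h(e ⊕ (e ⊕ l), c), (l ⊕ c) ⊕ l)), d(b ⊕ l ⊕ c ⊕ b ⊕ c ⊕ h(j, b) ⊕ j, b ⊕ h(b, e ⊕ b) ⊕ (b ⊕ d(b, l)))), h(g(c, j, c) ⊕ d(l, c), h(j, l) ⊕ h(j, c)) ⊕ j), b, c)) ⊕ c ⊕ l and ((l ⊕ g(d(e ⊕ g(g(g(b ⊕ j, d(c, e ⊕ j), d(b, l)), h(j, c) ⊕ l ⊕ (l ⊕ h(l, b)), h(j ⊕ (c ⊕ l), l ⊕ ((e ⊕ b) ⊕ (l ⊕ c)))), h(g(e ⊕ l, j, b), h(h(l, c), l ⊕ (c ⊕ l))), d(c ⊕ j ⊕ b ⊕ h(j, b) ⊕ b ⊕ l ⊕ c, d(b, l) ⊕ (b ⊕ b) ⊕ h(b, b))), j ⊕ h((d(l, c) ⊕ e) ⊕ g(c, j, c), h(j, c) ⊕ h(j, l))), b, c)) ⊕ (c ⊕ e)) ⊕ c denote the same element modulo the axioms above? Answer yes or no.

Answer: yes — both canonical forms are c ⊕ c ⊕ g(d(g(g(g(b ⊕ j, d(c, j), d(b, l)), h(j, c) ⊕ h(l, b) ⊕ l ⊕ l, h(c ⊕ j ⊕ l, b ⊕ c ⊕ l ⊕ l)), h(g(l, j, b), h(h(l, c), c ⊕ l ⊕ l)), d(b ⊕ b ⊕ c ⊕ c ⊕ h(j, b) ⊕ j ⊕ l, b ⊕ b ⊕ d(b, l) ⊕ h(b, b))), h(d(l, c) ⊕ g(c, j, c), h(j, c) ⊕ h(j, l)) ⊕ j), b, c) ⊕ l

Derivation:
Left:  (c ⊕ g(d(g(g(g(j ⊕ b, d(c, j), d(b, e ⊕ l)), h(j, c) ⊕ l ⊕ l ⊕ h(l, b), h((j ⊕ c) ⊕ l, l ⊕ (l ⊕ e) ⊕ ((e ⊕ c) ⊕ b))), h(g(l, j, b), h(h(e ⊕ (e ⊕ l), c), (l ⊕ c) ⊕ l)), d(b ⊕ l ⊕ c ⊕ b ⊕ c ⊕ h(j, b) ⊕ j, b ⊕ h(b, e ⊕ b) ⊕ (b ⊕ d(b, l)))), h(g(c, j, c) ⊕ d(l, c), h(j, l) ⊕ h(j, c)) ⊕ j), b, c)) ⊕ c ⊕ l
  Flatten:  c ⊕ g(d(g(g(g(j ⊕ b, d(c, j), d(b, e ⊕ l)), h(j, c) ⊕ l ⊕ l ⊕ h(l, b), h((j ⊕ c) ⊕ l, l ⊕ (l ⊕ e) ⊕ ((e ⊕ c) ⊕ b))), h(g(l, j, b), h(h(e ⊕ (e ⊕ l), c), (l ⊕ c) ⊕ l)), d(b ⊕ l ⊕ c ⊕ b ⊕ c ⊕ h(j, b) ⊕ j, b ⊕ h(b, e ⊕ b) ⊕ (b ⊕ d(b, l)))), h(g(c, j, c) ⊕ d(l, c), h(j, l) ⊕ h(j, c)) ⊕ j), b, c) ⊕ c ⊕ l
  Inside:  g(d(g(g(g(j ⊕ b, d(c, j), d(b, e ⊕ l)), h(j, c) ⊕ l ⊕ l ⊕ h(l, b), h((j ⊕ c) ⊕ l, l ⊕ (l ⊕ e) ⊕ ((e ⊕ c) ⊕ b))), h(g(l, j, b), h(h(e ⊕ (e ⊕ l), c), (l ⊕ c) ⊕ l)), d(b ⊕ l ⊕ c ⊕ b ⊕ c ⊕ h(j, b) ⊕ j, b ⊕ h(b, e ⊕ b) ⊕ (b ⊕ d(b, l)))), h(g(c, j, c) ⊕ d(l, c), h(j, l) ⊕ h(j, c)) ⊕ j), b, c)  →  g(d(g(g(g(b ⊕ j, d(c, j), d(b, l)), h(j, c) ⊕ h(l, b) ⊕ l ⊕ l, h(c ⊕ j ⊕ l, b ⊕ c ⊕ l ⊕ l)), h(g(l, j, b), h(h(l, c), c ⊕ l ⊕ l)), d(b ⊕ b ⊕ c ⊕ c ⊕ h(j, b) ⊕ j ⊕ l, b ⊕ b ⊕ d(b, l) ⊕ h(b, b))), h(d(l, c) ⊕ g(c, j, c), h(j, c) ⊕ h(j, l)) ⊕ j), b, c)
  Order the arguments:  c ⊕ c ⊕ g(d(g(g(g(b ⊕ j, d(c, j), d(b, l)), h(j, c) ⊕ h(l, b) ⊕ l ⊕ l, h(c ⊕ j ⊕ l, b ⊕ c ⊕ l ⊕ l)), h(g(l, j, b), h(h(l, c), c ⊕ l ⊕ l)), d(b ⊕ b ⊕ c ⊕ c ⊕ h(j, b) ⊕ j ⊕ l, b ⊕ b ⊕ d(b, l) ⊕ h(b, b))), h(d(l, c) ⊕ g(c, j, c), h(j, c) ⊕ h(j, l)) ⊕ j), b, c) ⊕ l
Right:  ((l ⊕ g(d(e ⊕ g(g(g(b ⊕ j, d(c, e ⊕ j), d(b, l)), h(j, c) ⊕ l ⊕ (l ⊕ h(l, b)), h(j ⊕ (c ⊕ l), l ⊕ ((e ⊕ b) ⊕ (l ⊕ c)))), h(g(e ⊕ l, j, b), h(h(l, c), l ⊕ (c ⊕ l))), d(c ⊕ j ⊕ b ⊕ h(j, b) ⊕ b ⊕ l ⊕ c, d(b, l) ⊕ (b ⊕ b) ⊕ h(b, b))), j ⊕ h((d(l, c) ⊕ e) ⊕ g(c, j, c), h(j, c) ⊕ h(j, l))), b, c)) ⊕ (c ⊕ e)) ⊕ c
  Merge nested applications:  l ⊕ g(d(e ⊕ g(g(g(b ⊕ j, d(c, e ⊕ j), d(b, l)), h(j, c) ⊕ l ⊕ (l ⊕ h(l, b)), h(j ⊕ (c ⊕ l), l ⊕ ((e ⊕ b) ⊕ (l ⊕ c)))), h(g(e ⊕ l, j, b), h(h(l, c), l ⊕ (c ⊕ l))), d(c ⊕ j ⊕ b ⊕ h(j, b) ⊕ b ⊕ l ⊕ c, d(b, l) ⊕ (b ⊕ b) ⊕ h(b, b))), j ⊕ h((d(l, c) ⊕ e) ⊕ g(c, j, c), h(j, c) ⊕ h(j, l))), b, c) ⊕ c ⊕ e ⊕ c
  Inside:  g(d(e ⊕ g(g(g(b ⊕ j, d(c, e ⊕ j), d(b, l)), h(j, c) ⊕ l ⊕ (l ⊕ h(l, b)), h(j ⊕ (c ⊕ l), l ⊕ ((e ⊕ b) ⊕ (l ⊕ c)))), h(g(e ⊕ l, j, b), h(h(l, c), l ⊕ (c ⊕ l))), d(c ⊕ j ⊕ b ⊕ h(j, b) ⊕ b ⊕ l ⊕ c, d(b, l) ⊕ (b ⊕ b) ⊕ h(b, b))), j ⊕ h((d(l, c) ⊕ e) ⊕ g(c, j, c), h(j, c) ⊕ h(j, l))), b, c)  →  g(d(g(g(g(b ⊕ j, d(c, j), d(b, l)), h(j, c) ⊕ h(l, b) ⊕ l ⊕ l, h(c ⊕ j ⊕ l, b ⊕ c ⊕ l ⊕ l)), h(g(l, j, b), h(h(l, c), c ⊕ l ⊕ l)), d(b ⊕ b ⊕ c ⊕ c ⊕ h(j, b) ⊕ j ⊕ l, b ⊕ b ⊕ d(b, l) ⊕ h(b, b))), h(d(l, c) ⊕ g(c, j, c), h(j, c) ⊕ h(j, l)) ⊕ j), b, c)
  Unit:  drop e
  Order the arguments:  c ⊕ c ⊕ g(d(g(g(g(b ⊕ j, d(c, j), d(b, l)), h(j, c) ⊕ h(l, b) ⊕ l ⊕ l, h(c ⊕ j ⊕ l, b ⊕ c ⊕ l ⊕ l)), h(g(l, j, b), h(h(l, c), c ⊕ l ⊕ l)), d(b ⊕ b ⊕ c ⊕ c ⊕ h(j, b) ⊕ j ⊕ l, b ⊕ b ⊕ d(b, l) ⊕ h(b, b))), h(d(l, c) ⊕ g(c, j, c), h(j, c) ⊕ h(j, l)) ⊕ j), b, c) ⊕ l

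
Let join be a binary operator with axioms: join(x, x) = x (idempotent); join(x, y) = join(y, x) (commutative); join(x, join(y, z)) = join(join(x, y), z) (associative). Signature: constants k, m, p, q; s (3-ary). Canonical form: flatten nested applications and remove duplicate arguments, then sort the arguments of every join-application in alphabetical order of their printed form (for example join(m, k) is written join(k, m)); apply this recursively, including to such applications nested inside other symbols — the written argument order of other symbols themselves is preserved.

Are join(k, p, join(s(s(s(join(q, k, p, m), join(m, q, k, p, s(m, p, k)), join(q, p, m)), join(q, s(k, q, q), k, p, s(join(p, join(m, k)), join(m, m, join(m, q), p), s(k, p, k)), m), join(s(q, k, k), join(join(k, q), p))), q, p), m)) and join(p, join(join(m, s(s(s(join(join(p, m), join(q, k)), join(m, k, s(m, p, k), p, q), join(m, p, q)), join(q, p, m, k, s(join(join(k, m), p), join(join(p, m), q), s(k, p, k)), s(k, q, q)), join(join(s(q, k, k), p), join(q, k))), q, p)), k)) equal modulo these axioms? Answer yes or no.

Left:  join(k, p, join(s(s(s(join(q, k, p, m), join(m, q, k, p, s(m, p, k)), join(q, p, m)), join(q, s(k, q, q), k, p, s(join(p, join(m, k)), join(m, m, join(m, q), p), s(k, p, k)), m), join(s(q, k, k), join(join(k, q), p))), q, p), m))
  Merge nested applications:  join(k, p, s(s(s(join(q, k, p, m), join(m, q, k, p, s(m, p, k)), join(q, p, m)), join(q, s(k, q, q), k, p, s(join(p, join(m, k)), join(m, m, join(m, q), p), s(k, p, k)), m), join(s(q, k, k), join(join(k, q), p))), q, p), m)
  Canonicalize subterm:  s(s(s(join(q, k, p, m), join(m, q, k, p, s(m, p, k)), join(q, p, m)), join(q, s(k, q, q), k, p, s(join(p, join(m, k)), join(m, m, join(m, q), p), s(k, p, k)), m), join(s(q, k, k), join(join(k, q), p))), q, p)  →  s(s(s(join(k, m, p, q), join(k, m, p, q, s(m, p, k)), join(m, p, q)), join(k, m, p, q, s(join(k, m, p), join(m, p, q), s(k, p, k)), s(k, q, q)), join(k, p, q, s(q, k, k))), q, p)
  Sort arguments:  join(k, m, p, s(s(s(join(k, m, p, q), join(k, m, p, q, s(m, p, k)), join(m, p, q)), join(k, m, p, q, s(join(k, m, p), join(m, p, q), s(k, p, k)), s(k, q, q)), join(k, p, q, s(q, k, k))), q, p))
Right:  join(p, join(join(m, s(s(s(join(join(p, m), join(q, k)), join(m, k, s(m, p, k), p, q), join(m, p, q)), join(q, p, m, k, s(join(join(k, m), p), join(join(p, m), q), s(k, p, k)), s(k, q, q)), join(join(s(q, k, k), p), join(q, k))), q, p)), k))
  Un-nest:  join(p, m, s(s(s(join(join(p, m), join(q, k)), join(m, k, s(m, p, k), p, q), join(m, p, q)), join(q, p, m, k, s(join(join(k, m), p), join(join(p, m), q), s(k, p, k)), s(k, q, q)), join(join(s(q, k, k), p), join(q, k))), q, p), k)
  Canonicalize subterm:  s(s(s(join(join(p, m), join(q, k)), join(m, k, s(m, p, k), p, q), join(m, p, q)), join(q, p, m, k, s(join(join(k, m), p), join(join(p, m), q), s(k, p, k)), s(k, q, q)), join(join(s(q, k, k), p), join(q, k))), q, p)  →  s(s(s(join(k, m, p, q), join(k, m, p, q, s(m, p, k)), join(m, p, q)), join(k, m, p, q, s(join(k, m, p), join(m, p, q), s(k, p, k)), s(k, q, q)), join(k, p, q, s(q, k, k))), q, p)
  Sort:  join(k, m, p, s(s(s(join(k, m, p, q), join(k, m, p, q, s(m, p, k)), join(m, p, q)), join(k, m, p, q, s(join(k, m, p), join(m, p, q), s(k, p, k)), s(k, q, q)), join(k, p, q, s(q, k, k))), q, p))

Answer: yes — both canonical forms are join(k, m, p, s(s(s(join(k, m, p, q), join(k, m, p, q, s(m, p, k)), join(m, p, q)), join(k, m, p, q, s(join(k, m, p), join(m, p, q), s(k, p, k)), s(k, q, q)), join(k, p, q, s(q, k, k))), q, p))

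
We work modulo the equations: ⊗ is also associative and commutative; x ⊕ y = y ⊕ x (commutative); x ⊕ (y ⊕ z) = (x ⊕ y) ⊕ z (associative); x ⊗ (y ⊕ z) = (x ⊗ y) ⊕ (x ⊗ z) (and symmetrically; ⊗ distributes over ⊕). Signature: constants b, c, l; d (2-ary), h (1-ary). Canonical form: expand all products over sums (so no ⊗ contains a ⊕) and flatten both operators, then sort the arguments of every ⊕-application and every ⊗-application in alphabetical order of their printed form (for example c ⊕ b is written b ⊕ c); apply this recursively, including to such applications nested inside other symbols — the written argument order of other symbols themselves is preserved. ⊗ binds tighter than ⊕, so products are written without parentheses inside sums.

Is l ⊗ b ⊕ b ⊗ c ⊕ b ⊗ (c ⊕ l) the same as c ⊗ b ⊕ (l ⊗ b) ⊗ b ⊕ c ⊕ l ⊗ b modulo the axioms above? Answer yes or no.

Answer: no — b ⊗ c ⊕ b ⊗ c ⊕ b ⊗ l ⊕ b ⊗ l vs b ⊗ b ⊗ l ⊕ b ⊗ c ⊕ b ⊗ l ⊕ c

Derivation:
Left:  l ⊗ b ⊕ b ⊗ c ⊕ b ⊗ (c ⊕ l)
  Expand:  b ⊗ l ⊕ b ⊗ c ⊕ b ⊗ c ⊕ b ⊗ l
  Sort arguments:  b ⊗ c ⊕ b ⊗ c ⊕ b ⊗ l ⊕ b ⊗ l
Right:  c ⊗ b ⊕ (l ⊗ b) ⊗ b ⊕ c ⊕ l ⊗ b
  Flatten:  b ⊗ c ⊕ b ⊗ b ⊗ l ⊕ c ⊕ b ⊗ l
  Sort:  b ⊗ b ⊗ l ⊕ b ⊗ c ⊕ b ⊗ l ⊕ c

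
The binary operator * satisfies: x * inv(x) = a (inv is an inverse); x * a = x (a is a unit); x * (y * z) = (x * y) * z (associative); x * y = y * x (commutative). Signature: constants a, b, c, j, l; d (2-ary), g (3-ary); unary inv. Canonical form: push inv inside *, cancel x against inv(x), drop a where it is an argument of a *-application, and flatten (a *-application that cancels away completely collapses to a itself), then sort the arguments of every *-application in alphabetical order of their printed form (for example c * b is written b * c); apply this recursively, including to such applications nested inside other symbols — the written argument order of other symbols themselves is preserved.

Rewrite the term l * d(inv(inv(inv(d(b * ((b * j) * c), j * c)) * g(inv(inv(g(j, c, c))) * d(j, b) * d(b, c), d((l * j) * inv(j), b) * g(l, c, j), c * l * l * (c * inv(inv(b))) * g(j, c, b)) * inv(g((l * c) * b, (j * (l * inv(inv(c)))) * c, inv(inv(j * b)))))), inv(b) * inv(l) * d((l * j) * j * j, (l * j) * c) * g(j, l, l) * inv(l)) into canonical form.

Answer: d(g(d(b, c) * d(j, b) * g(j, c, c), d(l, b) * g(l, c, j), b * c * c * g(j, c, b) * l * l) * inv(d(b * b * c * j, c * j)) * inv(g(b * c * l, c * c * j * l, b * j)), d(j * j * j * l, c * j * l) * g(j, l, l) * inv(b) * inv(l) * inv(l)) * l

Derivation:
Push inv inside:  distribute inv over * and collapse double inv
Collect:  l * d(g(d(b, c) * d(j, b) * g(j, c, c), d(l, b) * g(l, c, j), b * c * c * g(j, c, b) * l * l) * inv(d(b * b * c * j, c * j)) * inv(g(b * c * l, c * c * j * l, b * j)), d(j * j * j * l, c * j * l) * g(j, l, l) * inv(b) * inv(l) * inv(l))
Order the arguments:  d(g(d(b, c) * d(j, b) * g(j, c, c), d(l, b) * g(l, c, j), b * c * c * g(j, c, b) * l * l) * inv(d(b * b * c * j, c * j)) * inv(g(b * c * l, c * c * j * l, b * j)), d(j * j * j * l, c * j * l) * g(j, l, l) * inv(b) * inv(l) * inv(l)) * l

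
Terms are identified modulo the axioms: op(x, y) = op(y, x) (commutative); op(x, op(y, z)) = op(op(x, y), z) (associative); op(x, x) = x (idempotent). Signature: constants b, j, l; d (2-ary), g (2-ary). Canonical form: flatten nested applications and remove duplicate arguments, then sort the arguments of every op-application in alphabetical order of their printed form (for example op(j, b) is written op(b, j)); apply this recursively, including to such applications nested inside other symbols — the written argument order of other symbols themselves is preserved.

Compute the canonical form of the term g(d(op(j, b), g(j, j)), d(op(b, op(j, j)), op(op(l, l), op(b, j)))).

Answer: g(d(op(b, j), g(j, j)), d(op(b, j), op(b, j, l)))

Derivation:
Work inside:  op(op(l, l), op(b, j))
Merge nested applications:  op(l, l, b, j)
Deduplicate:  drop duplicate l
Sort arguments:  op(b, j, l)
Rebuild:  g(d(op(b, j), g(j, j)), d(op(b, j), op(b, j, l)))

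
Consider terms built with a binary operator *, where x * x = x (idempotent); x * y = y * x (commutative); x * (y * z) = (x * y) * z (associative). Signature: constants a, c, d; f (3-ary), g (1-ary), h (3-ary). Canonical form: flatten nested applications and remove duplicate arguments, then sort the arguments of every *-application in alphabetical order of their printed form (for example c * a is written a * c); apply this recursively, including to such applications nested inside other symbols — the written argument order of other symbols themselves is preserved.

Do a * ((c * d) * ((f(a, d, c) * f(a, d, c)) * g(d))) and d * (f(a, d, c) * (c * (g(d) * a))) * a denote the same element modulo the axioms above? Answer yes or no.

Left:  a * ((c * d) * ((f(a, d, c) * f(a, d, c)) * g(d)))
  Un-nest:  a * c * d * f(a, d, c) * f(a, d, c) * g(d)
  Idempotence:  drop duplicate f(a, d, c)
  Sort arguments:  a * c * d * f(a, d, c) * g(d)
Right:  d * (f(a, d, c) * (c * (g(d) * a))) * a
  Flatten:  d * f(a, d, c) * c * g(d) * a * a
  Idempotence:  drop duplicate a
  Sort:  a * c * d * f(a, d, c) * g(d)

Answer: yes — both canonical forms are a * c * d * f(a, d, c) * g(d)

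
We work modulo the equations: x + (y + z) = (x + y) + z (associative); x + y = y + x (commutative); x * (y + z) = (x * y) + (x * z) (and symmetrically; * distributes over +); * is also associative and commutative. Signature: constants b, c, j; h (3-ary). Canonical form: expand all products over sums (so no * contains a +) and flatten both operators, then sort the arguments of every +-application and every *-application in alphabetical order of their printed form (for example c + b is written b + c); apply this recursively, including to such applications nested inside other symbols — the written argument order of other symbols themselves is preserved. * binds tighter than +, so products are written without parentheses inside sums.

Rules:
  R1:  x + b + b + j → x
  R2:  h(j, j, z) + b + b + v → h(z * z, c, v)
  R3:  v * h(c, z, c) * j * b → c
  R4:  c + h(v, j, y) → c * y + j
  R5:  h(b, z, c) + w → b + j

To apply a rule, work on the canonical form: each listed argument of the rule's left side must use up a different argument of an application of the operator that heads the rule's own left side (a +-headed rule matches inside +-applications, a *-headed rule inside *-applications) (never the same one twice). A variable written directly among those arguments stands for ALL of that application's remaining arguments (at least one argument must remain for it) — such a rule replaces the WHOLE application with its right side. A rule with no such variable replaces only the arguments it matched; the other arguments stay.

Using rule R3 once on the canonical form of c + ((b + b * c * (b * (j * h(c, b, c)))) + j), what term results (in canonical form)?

Answer: b + c + c + j

Derivation:
Canonical form:  b + b * b * c * h(c, b, c) * j + c + j
R3 matches:  uses b, h(c, b, c), j;  v := b * c, z := b
The variable takes the whole remainder — replace the entire application.
Giving:  b + c + c + j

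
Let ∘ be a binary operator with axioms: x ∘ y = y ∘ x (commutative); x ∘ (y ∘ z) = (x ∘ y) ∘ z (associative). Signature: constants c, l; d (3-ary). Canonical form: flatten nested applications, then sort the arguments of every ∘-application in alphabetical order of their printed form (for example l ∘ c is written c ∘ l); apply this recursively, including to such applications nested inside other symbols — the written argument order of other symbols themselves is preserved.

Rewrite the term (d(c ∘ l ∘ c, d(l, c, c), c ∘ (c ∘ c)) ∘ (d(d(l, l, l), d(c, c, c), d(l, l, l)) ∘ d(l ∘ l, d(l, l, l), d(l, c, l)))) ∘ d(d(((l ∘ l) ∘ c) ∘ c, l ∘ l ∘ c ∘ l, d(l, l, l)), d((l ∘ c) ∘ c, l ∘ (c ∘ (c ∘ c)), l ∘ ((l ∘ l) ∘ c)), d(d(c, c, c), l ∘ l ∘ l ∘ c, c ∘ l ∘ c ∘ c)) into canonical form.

Answer: d(c ∘ c ∘ l, d(l, c, c), c ∘ c ∘ c) ∘ d(d(c ∘ c ∘ l ∘ l, c ∘ l ∘ l ∘ l, d(l, l, l)), d(c ∘ c ∘ l, c ∘ c ∘ c ∘ l, c ∘ l ∘ l ∘ l), d(d(c, c, c), c ∘ l ∘ l ∘ l, c ∘ c ∘ c ∘ l)) ∘ d(d(l, l, l), d(c, c, c), d(l, l, l)) ∘ d(l ∘ l, d(l, l, l), d(l, c, l))

Derivation:
Flatten:  d(c ∘ l ∘ c, d(l, c, c), c ∘ (c ∘ c)) ∘ d(d(l, l, l), d(c, c, c), d(l, l, l)) ∘ d(l ∘ l, d(l, l, l), d(l, c, l)) ∘ d(d(((l ∘ l) ∘ c) ∘ c, l ∘ l ∘ c ∘ l, d(l, l, l)), d((l ∘ c) ∘ c, l ∘ (c ∘ (c ∘ c)), l ∘ ((l ∘ l) ∘ c)), d(d(c, c, c), l ∘ l ∘ l ∘ c, c ∘ l ∘ c ∘ c))
Canonicalize subterm:  d(c ∘ l ∘ c, d(l, c, c), c ∘ (c ∘ c))  →  d(c ∘ c ∘ l, d(l, c, c), c ∘ c ∘ c)
Simplify inside:  d(d(((l ∘ l) ∘ c) ∘ c, l ∘ l ∘ c ∘ l, d(l, l, l)), d((l ∘ c) ∘ c, l ∘ (c ∘ (c ∘ c)), l ∘ ((l ∘ l) ∘ c)), d(d(c, c, c), l ∘ l ∘ l ∘ c, c ∘ l ∘ c ∘ c))  →  d(d(c ∘ c ∘ l ∘ l, c ∘ l ∘ l ∘ l, d(l, l, l)), d(c ∘ c ∘ l, c ∘ c ∘ c ∘ l, c ∘ l ∘ l ∘ l), d(d(c, c, c), c ∘ l ∘ l ∘ l, c ∘ c ∘ c ∘ l))
Sort:  d(c ∘ c ∘ l, d(l, c, c), c ∘ c ∘ c) ∘ d(d(c ∘ c ∘ l ∘ l, c ∘ l ∘ l ∘ l, d(l, l, l)), d(c ∘ c ∘ l, c ∘ c ∘ c ∘ l, c ∘ l ∘ l ∘ l), d(d(c, c, c), c ∘ l ∘ l ∘ l, c ∘ c ∘ c ∘ l)) ∘ d(d(l, l, l), d(c, c, c), d(l, l, l)) ∘ d(l ∘ l, d(l, l, l), d(l, c, l))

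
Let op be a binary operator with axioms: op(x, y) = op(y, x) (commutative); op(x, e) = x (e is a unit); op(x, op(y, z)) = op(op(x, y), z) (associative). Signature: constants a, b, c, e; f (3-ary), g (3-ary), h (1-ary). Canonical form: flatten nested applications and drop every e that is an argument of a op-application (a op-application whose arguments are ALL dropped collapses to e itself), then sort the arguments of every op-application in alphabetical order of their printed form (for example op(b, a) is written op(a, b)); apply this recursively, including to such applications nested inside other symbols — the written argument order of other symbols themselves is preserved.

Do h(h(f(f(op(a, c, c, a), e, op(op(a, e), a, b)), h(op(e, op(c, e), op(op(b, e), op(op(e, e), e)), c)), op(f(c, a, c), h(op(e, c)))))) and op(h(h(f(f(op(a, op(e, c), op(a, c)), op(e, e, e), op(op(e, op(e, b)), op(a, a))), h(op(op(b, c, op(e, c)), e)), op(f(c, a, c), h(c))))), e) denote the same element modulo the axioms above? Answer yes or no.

Left:  h(h(f(f(op(a, c, c, a), e, op(op(a, e), a, b)), h(op(e, op(c, e), op(op(b, e), op(op(e, e), e)), c)), op(f(c, a, c), h(op(e, c))))))
  Descend into:  op(e, op(c, e), op(op(b, e), op(op(e, e), e)), c)
  Merge nested applications:  op(e, c, e, b, e, e, e, e, c)
  Units out:  drop e (×6)
  Order the arguments:  op(b, c, c)
  Put back:  h(h(f(f(op(a, a, c, c), e, op(a, a, b)), h(op(b, c, c)), op(f(c, a, c), h(c)))))
Right:  op(h(h(f(f(op(a, op(e, c), op(a, c)), op(e, e, e), op(op(e, op(e, b)), op(a, a))), h(op(op(b, c, op(e, c)), e)), op(f(c, a, c), h(c))))), e)
  Canonicalize subterm:  h(h(f(f(op(a, op(e, c), op(a, c)), op(e, e, e), op(op(e, op(e, b)), op(a, a))), h(op(op(b, c, op(e, c)), e)), op(f(c, a, c), h(c)))))  →  h(h(f(f(op(a, a, c, c), e, op(a, a, b)), h(op(b, c, c)), op(f(c, a, c), h(c)))))
  Drop the unit:  drop e
  Sort:  h(h(f(f(op(a, a, c, c), e, op(a, a, b)), h(op(b, c, c)), op(f(c, a, c), h(c)))))

Answer: yes — both canonical forms are h(h(f(f(op(a, a, c, c), e, op(a, a, b)), h(op(b, c, c)), op(f(c, a, c), h(c)))))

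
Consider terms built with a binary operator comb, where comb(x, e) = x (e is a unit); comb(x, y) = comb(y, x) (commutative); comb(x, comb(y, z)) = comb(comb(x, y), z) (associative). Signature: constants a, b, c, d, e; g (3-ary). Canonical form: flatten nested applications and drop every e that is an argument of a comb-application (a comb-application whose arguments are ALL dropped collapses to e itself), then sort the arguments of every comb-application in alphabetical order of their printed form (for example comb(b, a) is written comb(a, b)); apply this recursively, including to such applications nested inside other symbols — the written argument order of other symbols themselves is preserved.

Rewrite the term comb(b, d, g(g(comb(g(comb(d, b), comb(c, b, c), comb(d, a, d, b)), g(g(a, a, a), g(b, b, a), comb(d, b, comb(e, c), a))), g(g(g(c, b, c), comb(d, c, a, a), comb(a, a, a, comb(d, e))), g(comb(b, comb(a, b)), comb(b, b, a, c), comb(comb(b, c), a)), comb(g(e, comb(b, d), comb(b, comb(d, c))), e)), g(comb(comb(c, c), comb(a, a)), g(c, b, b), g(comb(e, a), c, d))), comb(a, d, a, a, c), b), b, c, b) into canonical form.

Canonicalize subterm:  g(g(comb(g(comb(d, b), comb(c, b, c), comb(d, a, d, b)), g(g(a, a, a), g(b, b, a), comb(d, b, comb(e, c), a))), g(g(g(c, b, c), comb(d, c, a, a), comb(a, a, a, comb(d, e))), g(comb(b, comb(a, b)), comb(b, b, a, c), comb(comb(b, c), a)), comb(g(e, comb(b, d), comb(b, comb(d, c))), e)), g(comb(comb(c, c), comb(a, a)), g(c, b, b), g(comb(e, a), c, d))), comb(a, d, a, a, c), b)  →  g(g(comb(g(comb(b, d), comb(b, c, c), comb(a, b, d, d)), g(g(a, a, a), g(b, b, a), comb(a, b, c, d))), g(g(g(c, b, c), comb(a, a, c, d), comb(a, a, a, d)), g(comb(a, b, b), comb(a, b, b, c), comb(a, b, c)), g(e, comb(b, d), comb(b, c, d))), g(comb(a, a, c, c), g(c, b, b), g(a, c, d))), comb(a, a, a, c, d), b)
Sort:  comb(b, b, b, c, d, g(g(comb(g(comb(b, d), comb(b, c, c), comb(a, b, d, d)), g(g(a, a, a), g(b, b, a), comb(a, b, c, d))), g(g(g(c, b, c), comb(a, a, c, d), comb(a, a, a, d)), g(comb(a, b, b), comb(a, b, b, c), comb(a, b, c)), g(e, comb(b, d), comb(b, c, d))), g(comb(a, a, c, c), g(c, b, b), g(a, c, d))), comb(a, a, a, c, d), b))

Answer: comb(b, b, b, c, d, g(g(comb(g(comb(b, d), comb(b, c, c), comb(a, b, d, d)), g(g(a, a, a), g(b, b, a), comb(a, b, c, d))), g(g(g(c, b, c), comb(a, a, c, d), comb(a, a, a, d)), g(comb(a, b, b), comb(a, b, b, c), comb(a, b, c)), g(e, comb(b, d), comb(b, c, d))), g(comb(a, a, c, c), g(c, b, b), g(a, c, d))), comb(a, a, a, c, d), b))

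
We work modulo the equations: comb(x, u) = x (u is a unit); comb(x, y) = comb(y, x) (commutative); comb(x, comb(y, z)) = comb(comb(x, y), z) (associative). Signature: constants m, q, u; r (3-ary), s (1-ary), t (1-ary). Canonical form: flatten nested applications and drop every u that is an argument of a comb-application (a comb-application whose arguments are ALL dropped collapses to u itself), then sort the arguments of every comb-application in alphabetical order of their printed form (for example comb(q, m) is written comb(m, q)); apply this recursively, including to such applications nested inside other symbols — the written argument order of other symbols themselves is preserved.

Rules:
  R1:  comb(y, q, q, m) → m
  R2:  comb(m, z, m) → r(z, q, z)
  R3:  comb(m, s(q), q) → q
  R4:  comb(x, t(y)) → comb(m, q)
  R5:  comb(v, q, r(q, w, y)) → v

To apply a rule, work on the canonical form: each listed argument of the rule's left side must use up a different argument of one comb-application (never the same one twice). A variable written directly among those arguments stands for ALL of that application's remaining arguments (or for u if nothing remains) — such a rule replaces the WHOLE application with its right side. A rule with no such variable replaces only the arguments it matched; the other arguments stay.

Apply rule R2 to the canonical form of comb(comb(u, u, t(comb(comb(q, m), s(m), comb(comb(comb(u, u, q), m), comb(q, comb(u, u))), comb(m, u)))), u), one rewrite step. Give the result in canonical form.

Answer: t(r(comb(m, q, q, q, s(m)), q, comb(m, q, q, q, s(m))))

Derivation:
Canonical form:  t(comb(m, m, m, q, q, q, s(m)))
Apply R2:  consuming m, m;  z := comb(m, q, q, q, s(m))
The variable takes the whole remainder — replace the entire application.
New term:  t(r(comb(m, q, q, q, s(m)), q, comb(m, q, q, q, s(m))))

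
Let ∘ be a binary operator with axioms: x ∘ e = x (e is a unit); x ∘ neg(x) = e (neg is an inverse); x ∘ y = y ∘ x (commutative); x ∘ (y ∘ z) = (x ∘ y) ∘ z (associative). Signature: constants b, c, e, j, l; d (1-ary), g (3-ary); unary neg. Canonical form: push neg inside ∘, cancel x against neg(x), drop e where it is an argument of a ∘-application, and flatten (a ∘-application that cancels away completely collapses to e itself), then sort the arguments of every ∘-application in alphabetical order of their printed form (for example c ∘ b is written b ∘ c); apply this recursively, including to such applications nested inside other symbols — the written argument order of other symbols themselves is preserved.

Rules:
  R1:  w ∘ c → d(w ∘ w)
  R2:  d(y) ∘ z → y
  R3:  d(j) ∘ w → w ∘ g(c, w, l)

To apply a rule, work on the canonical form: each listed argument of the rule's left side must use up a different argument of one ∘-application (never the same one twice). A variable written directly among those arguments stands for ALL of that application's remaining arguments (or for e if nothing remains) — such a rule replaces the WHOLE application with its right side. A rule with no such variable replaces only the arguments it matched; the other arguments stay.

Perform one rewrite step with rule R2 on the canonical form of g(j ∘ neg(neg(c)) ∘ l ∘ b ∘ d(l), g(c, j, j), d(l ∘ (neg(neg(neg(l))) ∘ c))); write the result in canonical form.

Answer: g(l, g(c, j, j), d(c))

Derivation:
Canonical form:  g(b ∘ c ∘ d(l) ∘ j ∘ l, g(c, j, j), d(c))
R2 matches:  uses d(l);  y := l, z := b ∘ c ∘ j ∘ l
The variable takes the whole remainder — replace the entire application.
Giving:  g(l, g(c, j, j), d(c))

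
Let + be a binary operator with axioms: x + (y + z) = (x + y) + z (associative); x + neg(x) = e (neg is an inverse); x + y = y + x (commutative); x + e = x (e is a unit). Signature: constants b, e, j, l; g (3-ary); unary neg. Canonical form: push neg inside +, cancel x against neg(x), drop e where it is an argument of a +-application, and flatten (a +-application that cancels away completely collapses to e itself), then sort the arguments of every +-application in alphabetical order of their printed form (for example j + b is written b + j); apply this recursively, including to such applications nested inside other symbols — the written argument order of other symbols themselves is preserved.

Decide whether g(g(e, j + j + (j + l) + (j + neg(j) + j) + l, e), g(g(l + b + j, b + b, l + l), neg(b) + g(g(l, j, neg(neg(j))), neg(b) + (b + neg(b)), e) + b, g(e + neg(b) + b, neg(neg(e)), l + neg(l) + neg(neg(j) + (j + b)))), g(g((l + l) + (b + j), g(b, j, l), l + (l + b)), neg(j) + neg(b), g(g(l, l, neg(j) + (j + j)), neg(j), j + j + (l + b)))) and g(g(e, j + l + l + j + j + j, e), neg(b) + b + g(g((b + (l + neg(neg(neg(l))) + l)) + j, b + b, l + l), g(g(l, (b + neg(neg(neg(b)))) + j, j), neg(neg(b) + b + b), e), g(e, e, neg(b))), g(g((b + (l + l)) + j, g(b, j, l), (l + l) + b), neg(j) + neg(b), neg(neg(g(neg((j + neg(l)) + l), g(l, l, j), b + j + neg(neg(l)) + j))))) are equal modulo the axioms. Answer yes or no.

Left:  g(g(e, j + j + (j + l) + (j + neg(j) + j) + l, e), g(g(l + b + j, b + b, l + l), neg(b) + g(g(l, j, neg(neg(j))), neg(b) + (b + neg(b)), e) + b, g(e + neg(b) + b, neg(neg(e)), l + neg(l) + neg(neg(j) + (j + b)))), g(g((l + l) + (b + j), g(b, j, l), l + (l + b)), neg(j) + neg(b), g(g(l, l, neg(j) + (j + j)), neg(j), j + j + (l + b))))
  Work inside:  neg(b) + g(g(l, j, neg(neg(j))), neg(b) + (b + neg(b)), e) + b
  Push neg inside:  distribute neg over + and collapse double neg
  Cancel:  b cancels
  Collect:  g(g(l, j, j), neg(b), e)
  Rebuild:  g(g(e, j + j + j + j + l + l, e), g(g(b + j + l, b + b, l + l), g(g(l, j, j), neg(b), e), g(e, e, neg(b))), g(g(b + j + l + l, g(b, j, l), b + l + l), neg(b) + neg(j), g(g(l, l, j), neg(j), b + j + j + l)))
Right:  g(g(e, j + l + l + j + j + j, e), neg(b) + b + g(g((b + (l + neg(neg(neg(l))) + l)) + j, b + b, l + l), g(g(l, (b + neg(neg(neg(b)))) + j, j), neg(neg(b) + b + b), e), g(e, e, neg(b))), g(g((b + (l + l)) + j, g(b, j, l), (l + l) + b), neg(j) + neg(b), neg(neg(g(neg((j + neg(l)) + l), g(l, l, j), b + j + neg(neg(l)) + j)))))
  Focus inside:  neg(b) + b + g(g((b + (l + neg(neg(neg(l))) + l)) + j, b + b, l + l), g(g(l, (b + neg(neg(neg(b)))) + j, j), neg(neg(b) + b + b), e), g(e, e, neg(b)))
  Push neg inside:  distribute neg over + and collapse double neg
  Cancel inverse pairs:  b cancels
  Collect:  g(g(b + j + l, b + b, l + l), g(g(l, j, j), neg(b), e), g(e, e, neg(b)))
  Rebuild:  g(g(e, j + j + j + j + l + l, e), g(g(b + j + l, b + b, l + l), g(g(l, j, j), neg(b), e), g(e, e, neg(b))), g(g(b + j + l + l, g(b, j, l), b + l + l), neg(b) + neg(j), g(neg(j), g(l, l, j), b + j + j + l)))

Answer: no — g(g(e, j + j + j + j + l + l, e), g(g(b + j + l, b + b, l + l), g(g(l, j, j), neg(b), e), g(e, e, neg(b))), g(g(b + j + l + l, g(b, j, l), b + l + l), neg(b) + neg(j), g(g(l, l, j), neg(j), b + j + j + l))) vs g(g(e, j + j + j + j + l + l, e), g(g(b + j + l, b + b, l + l), g(g(l, j, j), neg(b), e), g(e, e, neg(b))), g(g(b + j + l + l, g(b, j, l), b + l + l), neg(b) + neg(j), g(neg(j), g(l, l, j), b + j + j + l)))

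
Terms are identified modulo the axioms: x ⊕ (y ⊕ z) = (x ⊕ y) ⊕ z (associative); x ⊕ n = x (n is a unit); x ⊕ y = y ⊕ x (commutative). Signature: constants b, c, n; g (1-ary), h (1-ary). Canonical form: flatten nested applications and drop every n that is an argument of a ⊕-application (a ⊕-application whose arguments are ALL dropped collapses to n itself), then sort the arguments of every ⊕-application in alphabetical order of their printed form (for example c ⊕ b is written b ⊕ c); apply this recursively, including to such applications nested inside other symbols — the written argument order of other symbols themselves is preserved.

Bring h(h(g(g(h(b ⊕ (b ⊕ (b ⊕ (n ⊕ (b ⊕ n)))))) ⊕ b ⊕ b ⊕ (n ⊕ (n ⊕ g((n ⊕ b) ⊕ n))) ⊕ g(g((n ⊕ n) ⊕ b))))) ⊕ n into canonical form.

Answer: h(h(g(b ⊕ b ⊕ g(b) ⊕ g(g(b)) ⊕ g(h(b ⊕ b ⊕ b ⊕ b)))))

Derivation:
Inside:  h(h(g(g(h(b ⊕ (b ⊕ (b ⊕ (n ⊕ (b ⊕ n)))))) ⊕ b ⊕ b ⊕ (n ⊕ (n ⊕ g((n ⊕ b) ⊕ n))) ⊕ g(g((n ⊕ n) ⊕ b)))))  →  h(h(g(b ⊕ b ⊕ g(b) ⊕ g(g(b)) ⊕ g(h(b ⊕ b ⊕ b ⊕ b)))))
Units out:  drop n
Sort arguments:  h(h(g(b ⊕ b ⊕ g(b) ⊕ g(g(b)) ⊕ g(h(b ⊕ b ⊕ b ⊕ b)))))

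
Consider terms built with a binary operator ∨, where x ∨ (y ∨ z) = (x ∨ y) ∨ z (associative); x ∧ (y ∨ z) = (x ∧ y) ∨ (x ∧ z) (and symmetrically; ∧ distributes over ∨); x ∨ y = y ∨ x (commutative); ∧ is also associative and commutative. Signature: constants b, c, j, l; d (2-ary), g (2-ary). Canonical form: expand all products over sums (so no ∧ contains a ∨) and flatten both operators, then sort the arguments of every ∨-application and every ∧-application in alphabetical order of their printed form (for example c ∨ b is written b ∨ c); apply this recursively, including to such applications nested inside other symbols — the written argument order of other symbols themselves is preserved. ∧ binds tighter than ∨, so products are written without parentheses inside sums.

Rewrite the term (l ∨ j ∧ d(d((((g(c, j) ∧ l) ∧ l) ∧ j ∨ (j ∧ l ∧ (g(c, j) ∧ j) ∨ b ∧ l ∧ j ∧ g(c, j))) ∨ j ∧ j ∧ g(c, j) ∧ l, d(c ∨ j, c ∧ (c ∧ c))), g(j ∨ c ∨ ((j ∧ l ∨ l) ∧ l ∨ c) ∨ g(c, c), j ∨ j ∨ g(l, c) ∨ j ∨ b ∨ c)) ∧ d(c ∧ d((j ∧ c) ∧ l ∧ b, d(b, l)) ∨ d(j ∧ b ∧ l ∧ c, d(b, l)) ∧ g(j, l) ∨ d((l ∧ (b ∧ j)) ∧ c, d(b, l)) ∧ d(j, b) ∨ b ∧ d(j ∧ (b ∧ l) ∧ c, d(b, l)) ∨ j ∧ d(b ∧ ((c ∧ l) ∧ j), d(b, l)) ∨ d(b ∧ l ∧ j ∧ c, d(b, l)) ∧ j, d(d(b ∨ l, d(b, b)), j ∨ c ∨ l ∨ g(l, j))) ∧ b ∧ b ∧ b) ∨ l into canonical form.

Expand products over sums:  l ∨ b ∧ b ∧ b ∧ d(b ∧ d(b ∧ c ∧ j ∧ l, d(b, l)) ∨ c ∧ d(b ∧ c ∧ j ∧ l, d(b, l)) ∨ d(b ∧ c ∧ j ∧ l, d(b, l)) ∧ d(j, b) ∨ d(b ∧ c ∧ j ∧ l, d(b, l)) ∧ g(j, l) ∨ d(b ∧ c ∧ j ∧ l, d(b, l)) ∧ j ∨ d(b ∧ c ∧ j ∧ l, d(b, l)) ∧ j, d(d(b ∨ l, d(b, b)), c ∨ g(l, j) ∨ j ∨ l)) ∧ d(d(b ∧ g(c, j) ∧ j ∧ l ∨ g(c, j) ∧ j ∧ j ∧ l ∨ g(c, j) ∧ j ∧ j ∧ l ∨ g(c, j) ∧ j ∧ l ∧ l, d(c ∨ j, c ∧ c ∧ c)), g(c ∨ c ∨ g(c, c) ∨ j ∨ j ∧ l ∧ l ∨ l ∧ l, b ∨ c ∨ g(l, c) ∨ j ∨ j ∨ j)) ∧ j ∨ l
Sort:  b ∧ b ∧ b ∧ d(b ∧ d(b ∧ c ∧ j ∧ l, d(b, l)) ∨ c ∧ d(b ∧ c ∧ j ∧ l, d(b, l)) ∨ d(b ∧ c ∧ j ∧ l, d(b, l)) ∧ d(j, b) ∨ d(b ∧ c ∧ j ∧ l, d(b, l)) ∧ g(j, l) ∨ d(b ∧ c ∧ j ∧ l, d(b, l)) ∧ j ∨ d(b ∧ c ∧ j ∧ l, d(b, l)) ∧ j, d(d(b ∨ l, d(b, b)), c ∨ g(l, j) ∨ j ∨ l)) ∧ d(d(b ∧ g(c, j) ∧ j ∧ l ∨ g(c, j) ∧ j ∧ j ∧ l ∨ g(c, j) ∧ j ∧ j ∧ l ∨ g(c, j) ∧ j ∧ l ∧ l, d(c ∨ j, c ∧ c ∧ c)), g(c ∨ c ∨ g(c, c) ∨ j ∨ j ∧ l ∧ l ∨ l ∧ l, b ∨ c ∨ g(l, c) ∨ j ∨ j ∨ j)) ∧ j ∨ l ∨ l

Answer: b ∧ b ∧ b ∧ d(b ∧ d(b ∧ c ∧ j ∧ l, d(b, l)) ∨ c ∧ d(b ∧ c ∧ j ∧ l, d(b, l)) ∨ d(b ∧ c ∧ j ∧ l, d(b, l)) ∧ d(j, b) ∨ d(b ∧ c ∧ j ∧ l, d(b, l)) ∧ g(j, l) ∨ d(b ∧ c ∧ j ∧ l, d(b, l)) ∧ j ∨ d(b ∧ c ∧ j ∧ l, d(b, l)) ∧ j, d(d(b ∨ l, d(b, b)), c ∨ g(l, j) ∨ j ∨ l)) ∧ d(d(b ∧ g(c, j) ∧ j ∧ l ∨ g(c, j) ∧ j ∧ j ∧ l ∨ g(c, j) ∧ j ∧ j ∧ l ∨ g(c, j) ∧ j ∧ l ∧ l, d(c ∨ j, c ∧ c ∧ c)), g(c ∨ c ∨ g(c, c) ∨ j ∨ j ∧ l ∧ l ∨ l ∧ l, b ∨ c ∨ g(l, c) ∨ j ∨ j ∨ j)) ∧ j ∨ l ∨ l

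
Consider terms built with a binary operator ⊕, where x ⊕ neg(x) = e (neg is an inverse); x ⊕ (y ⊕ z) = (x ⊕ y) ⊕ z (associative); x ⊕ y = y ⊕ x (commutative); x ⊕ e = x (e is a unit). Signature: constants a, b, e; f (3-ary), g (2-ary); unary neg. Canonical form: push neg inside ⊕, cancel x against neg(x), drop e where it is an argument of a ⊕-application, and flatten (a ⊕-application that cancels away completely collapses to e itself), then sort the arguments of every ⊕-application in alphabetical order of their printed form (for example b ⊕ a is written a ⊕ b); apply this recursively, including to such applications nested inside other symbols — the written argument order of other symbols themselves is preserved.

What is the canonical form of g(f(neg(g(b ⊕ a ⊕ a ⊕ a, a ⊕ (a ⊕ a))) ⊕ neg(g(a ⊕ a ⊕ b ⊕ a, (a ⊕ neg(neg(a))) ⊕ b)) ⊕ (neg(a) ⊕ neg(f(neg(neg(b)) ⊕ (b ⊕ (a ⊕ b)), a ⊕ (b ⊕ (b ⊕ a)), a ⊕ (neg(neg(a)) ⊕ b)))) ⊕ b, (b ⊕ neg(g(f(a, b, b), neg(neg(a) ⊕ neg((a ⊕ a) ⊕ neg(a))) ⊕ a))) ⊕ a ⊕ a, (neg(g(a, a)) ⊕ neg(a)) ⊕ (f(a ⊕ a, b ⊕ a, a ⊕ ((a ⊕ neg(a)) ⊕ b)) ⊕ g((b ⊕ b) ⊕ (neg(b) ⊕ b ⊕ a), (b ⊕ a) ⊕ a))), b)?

Answer: g(f(b ⊕ neg(a) ⊕ neg(f(a ⊕ b ⊕ b ⊕ b, a ⊕ a ⊕ b ⊕ b, a ⊕ a ⊕ b)) ⊕ neg(g(a ⊕ a ⊕ a ⊕ b, a ⊕ a ⊕ a)) ⊕ neg(g(a ⊕ a ⊕ a ⊕ b, a ⊕ a ⊕ b)), a ⊕ a ⊕ b ⊕ neg(g(f(a, b, b), a ⊕ a ⊕ a)), f(a ⊕ a, a ⊕ b, a ⊕ b) ⊕ g(a ⊕ b ⊕ b, a ⊕ a ⊕ b) ⊕ neg(a) ⊕ neg(g(a, a))), b)

Derivation:
Work inside:  neg(g(b ⊕ a ⊕ a ⊕ a, a ⊕ (a ⊕ a))) ⊕ neg(g(a ⊕ a ⊕ b ⊕ a, (a ⊕ neg(neg(a))) ⊕ b)) ⊕ (neg(a) ⊕ neg(f(neg(neg(b)) ⊕ (b ⊕ (a ⊕ b)), a ⊕ (b ⊕ (b ⊕ a)), a ⊕ (neg(neg(a)) ⊕ b)))) ⊕ b
Push neg inside:  distribute neg over ⊕ and collapse double neg
Combine occurrences:  neg(g(a ⊕ a ⊕ a ⊕ b, a ⊕ a ⊕ a)) ⊕ neg(g(a ⊕ a ⊕ a ⊕ b, a ⊕ a ⊕ b)) ⊕ neg(a) ⊕ neg(f(a ⊕ b ⊕ b ⊕ b, a ⊕ a ⊕ b ⊕ b, a ⊕ a ⊕ b)) ⊕ b
Order the arguments:  b ⊕ neg(a) ⊕ neg(f(a ⊕ b ⊕ b ⊕ b, a ⊕ a ⊕ b ⊕ b, a ⊕ a ⊕ b)) ⊕ neg(g(a ⊕ a ⊕ a ⊕ b, a ⊕ a ⊕ a)) ⊕ neg(g(a ⊕ a ⊕ a ⊕ b, a ⊕ a ⊕ b))
Put back:  g(f(b ⊕ neg(a) ⊕ neg(f(a ⊕ b ⊕ b ⊕ b, a ⊕ a ⊕ b ⊕ b, a ⊕ a ⊕ b)) ⊕ neg(g(a ⊕ a ⊕ a ⊕ b, a ⊕ a ⊕ a)) ⊕ neg(g(a ⊕ a ⊕ a ⊕ b, a ⊕ a ⊕ b)), a ⊕ a ⊕ b ⊕ neg(g(f(a, b, b), a ⊕ a ⊕ a)), f(a ⊕ a, a ⊕ b, a ⊕ b) ⊕ g(a ⊕ b ⊕ b, a ⊕ a ⊕ b) ⊕ neg(a) ⊕ neg(g(a, a))), b)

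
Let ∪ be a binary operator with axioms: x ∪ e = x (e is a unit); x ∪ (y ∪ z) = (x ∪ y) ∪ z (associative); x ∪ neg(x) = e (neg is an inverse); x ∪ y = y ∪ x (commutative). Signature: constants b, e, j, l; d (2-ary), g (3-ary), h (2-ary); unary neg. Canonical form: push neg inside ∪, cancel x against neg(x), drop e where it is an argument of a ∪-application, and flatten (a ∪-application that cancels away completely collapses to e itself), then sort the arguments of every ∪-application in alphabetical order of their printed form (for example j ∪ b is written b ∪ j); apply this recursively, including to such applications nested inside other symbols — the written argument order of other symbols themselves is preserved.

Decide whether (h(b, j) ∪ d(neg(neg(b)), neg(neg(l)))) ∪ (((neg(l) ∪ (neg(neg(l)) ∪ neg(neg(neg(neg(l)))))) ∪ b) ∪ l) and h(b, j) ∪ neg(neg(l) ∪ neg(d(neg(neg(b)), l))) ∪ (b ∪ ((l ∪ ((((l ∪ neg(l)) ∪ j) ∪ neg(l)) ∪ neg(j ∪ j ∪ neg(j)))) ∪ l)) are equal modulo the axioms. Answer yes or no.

Answer: yes — both canonical forms are b ∪ d(b, l) ∪ h(b, j) ∪ l ∪ l

Derivation:
Left:  (h(b, j) ∪ d(neg(neg(b)), neg(neg(l)))) ∪ (((neg(l) ∪ (neg(neg(l)) ∪ neg(neg(neg(neg(l)))))) ∪ b) ∪ l)
  Push neg inside:  distribute neg over ∪ and collapse double neg
  Combine occurrences:  h(b, j) ∪ d(b, l) ∪ l ∪ l ∪ b
  Order the arguments:  b ∪ d(b, l) ∪ h(b, j) ∪ l ∪ l
Right:  h(b, j) ∪ neg(neg(l) ∪ neg(d(neg(neg(b)), l))) ∪ (b ∪ ((l ∪ ((((l ∪ neg(l)) ∪ j) ∪ neg(l)) ∪ neg(j ∪ j ∪ neg(j)))) ∪ l))
  Push neg inside:  distribute neg over ∪ and collapse double neg
  Cancel inverse pairs:  j cancels
  Collect terms:  h(b, j) ∪ l ∪ l ∪ d(b, l) ∪ b
  Order the arguments:  b ∪ d(b, l) ∪ h(b, j) ∪ l ∪ l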